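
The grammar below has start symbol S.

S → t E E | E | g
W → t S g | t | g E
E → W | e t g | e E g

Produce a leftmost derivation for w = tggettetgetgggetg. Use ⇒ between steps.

S⇒tEE⇒tWE⇒tgEE⇒tgWE⇒tggEE⇒tggeEgE⇒tggeWgE⇒tggetSggE⇒tggettEEggE⇒tggettetgEggE⇒tggettetgetgggE⇒tggettetgetgggetg

S ⇒ tEE   [S → t E E]
tEE ⇒ tWE   [E → W]
tWE ⇒ tgEE   [W → g E]
tgEE ⇒ tgWE   [E → W]
tgWE ⇒ tggEE   [W → g E]
tggEE ⇒ tggeEgE   [E → e E g]
tggeEgE ⇒ tggeWgE   [E → W]
tggeWgE ⇒ tggetSggE   [W → t S g]
tggetSggE ⇒ tggettEEggE   [S → t E E]
tggettEEggE ⇒ tggettetgEggE   [E → e t g]
tggettetgEggE ⇒ tggettetgetgggE   [E → e t g]
tggettetgetgggE ⇒ tggettetgetgggetg   [E → e t g]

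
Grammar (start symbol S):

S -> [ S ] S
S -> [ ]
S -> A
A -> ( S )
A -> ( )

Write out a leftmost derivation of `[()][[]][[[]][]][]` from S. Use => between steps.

S => [S]S   [S -> [ S ] S]
[S]S => [A]S   [S -> A]
[A]S => [()]S   [A -> ( )]
[()]S => [()][S]S   [S -> [ S ] S]
[()][S]S => [()][[]]S   [S -> [ ]]
[()][[]]S => [()][[]][S]S   [S -> [ S ] S]
[()][[]][S]S => [()][[]][[S]S]S   [S -> [ S ] S]
[()][[]][[S]S]S => [()][[]][[[]]S]S   [S -> [ ]]
[()][[]][[[]]S]S => [()][[]][[[]][]]S   [S -> [ ]]
[()][[]][[[]][]]S => [()][[]][[[]][]][]   [S -> [ ]]

S => [S]S => [A]S => [()]S => [()][S]S => [()][[]]S => [()][[]][S]S => [()][[]][[S]S]S => [()][[]][[[]]S]S => [()][[]][[[]][]]S => [()][[]][[[]][]][]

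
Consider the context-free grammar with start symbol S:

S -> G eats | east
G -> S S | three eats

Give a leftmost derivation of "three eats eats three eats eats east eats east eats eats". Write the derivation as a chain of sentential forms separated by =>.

S => G eats => S S eats => G eats S eats => three eats eats S eats => three eats eats G eats eats => three eats eats S S eats eats => three eats eats G eats S eats eats => three eats eats S S eats S eats eats => three eats eats G eats S eats S eats eats => three eats eats three eats eats S eats S eats eats => three eats eats three eats eats east eats S eats eats => three eats eats three eats eats east eats east eats eats

S => G eats   [S -> G eats]
G eats => S S eats   [G -> S S]
S S eats => G eats S eats   [S -> G eats]
G eats S eats => three eats eats S eats   [G -> three eats]
three eats eats S eats => three eats eats G eats eats   [S -> G eats]
three eats eats G eats eats => three eats eats S S eats eats   [G -> S S]
three eats eats S S eats eats => three eats eats G eats S eats eats   [S -> G eats]
three eats eats G eats S eats eats => three eats eats S S eats S eats eats   [G -> S S]
three eats eats S S eats S eats eats => three eats eats G eats S eats S eats eats   [S -> G eats]
three eats eats G eats S eats S eats eats => three eats eats three eats eats S eats S eats eats   [G -> three eats]
three eats eats three eats eats S eats S eats eats => three eats eats three eats eats east eats S eats eats   [S -> east]
three eats eats three eats eats east eats S eats eats => three eats eats three eats eats east eats east eats eats   [S -> east]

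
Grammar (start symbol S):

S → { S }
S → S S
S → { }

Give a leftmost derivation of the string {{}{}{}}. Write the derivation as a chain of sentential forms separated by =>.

S => {S} => {SS} => {SSS} => {{}SS} => {{}{}S} => {{}{}{}}

S => {S}   [S → { S }]
{S} => {SS}   [S → S S]
{SS} => {SSS}   [S → S S]
{SSS} => {{}SS}   [S → { }]
{{}SS} => {{}{}S}   [S → { }]
{{}{}S} => {{}{}{}}   [S → { }]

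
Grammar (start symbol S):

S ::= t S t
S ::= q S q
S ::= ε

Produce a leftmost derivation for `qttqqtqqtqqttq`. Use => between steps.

S => qSq   [S ::= q S q]
qSq => qtStq   [S ::= t S t]
qtStq => qttSttq   [S ::= t S t]
qttSttq => qttqSqttq   [S ::= q S q]
qttqSqttq => qttqqSqqttq   [S ::= q S q]
qttqqSqqttq => qttqqtStqqttq   [S ::= t S t]
qttqqtStqqttq => qttqqtqSqtqqttq   [S ::= q S q]
qttqqtqSqtqqttq => qttqqtqqtqqttq   [S ::= ε]

S => qSq => qtStq => qttSttq => qttqSqttq => qttqqSqqttq => qttqqtStqqttq => qttqqtqSqtqqttq => qttqqtqqtqqttq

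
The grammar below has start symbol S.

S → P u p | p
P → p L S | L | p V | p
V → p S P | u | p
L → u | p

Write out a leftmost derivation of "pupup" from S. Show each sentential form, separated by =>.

S => Pup => pLSup => puSup => pupup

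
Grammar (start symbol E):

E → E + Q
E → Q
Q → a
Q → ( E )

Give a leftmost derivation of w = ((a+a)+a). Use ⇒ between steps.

E ⇒ Q   [E → Q]
Q ⇒ (E)   [Q → ( E )]
(E) ⇒ (E+Q)   [E → E + Q]
(E+Q) ⇒ (Q+Q)   [E → Q]
(Q+Q) ⇒ ((E)+Q)   [Q → ( E )]
((E)+Q) ⇒ ((E+Q)+Q)   [E → E + Q]
((E+Q)+Q) ⇒ ((Q+Q)+Q)   [E → Q]
((Q+Q)+Q) ⇒ ((a+Q)+Q)   [Q → a]
((a+Q)+Q) ⇒ ((a+a)+Q)   [Q → a]
((a+a)+Q) ⇒ ((a+a)+a)   [Q → a]

E⇒Q⇒(E)⇒(E+Q)⇒(Q+Q)⇒((E)+Q)⇒((E+Q)+Q)⇒((Q+Q)+Q)⇒((a+Q)+Q)⇒((a+a)+Q)⇒((a+a)+a)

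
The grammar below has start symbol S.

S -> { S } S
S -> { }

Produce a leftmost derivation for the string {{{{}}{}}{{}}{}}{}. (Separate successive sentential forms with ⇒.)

S ⇒ {S}S   [S -> { S } S]
{S}S ⇒ {{S}S}S   [S -> { S } S]
{{S}S}S ⇒ {{{S}S}S}S   [S -> { S } S]
{{{S}S}S}S ⇒ {{{{}}S}S}S   [S -> { }]
{{{{}}S}S}S ⇒ {{{{}}{}}S}S   [S -> { }]
{{{{}}{}}S}S ⇒ {{{{}}{}}{S}S}S   [S -> { S } S]
{{{{}}{}}{S}S}S ⇒ {{{{}}{}}{{}}S}S   [S -> { }]
{{{{}}{}}{{}}S}S ⇒ {{{{}}{}}{{}}{}}S   [S -> { }]
{{{{}}{}}{{}}{}}S ⇒ {{{{}}{}}{{}}{}}{}   [S -> { }]

S ⇒ {S}S ⇒ {{S}S}S ⇒ {{{S}S}S}S ⇒ {{{{}}S}S}S ⇒ {{{{}}{}}S}S ⇒ {{{{}}{}}{S}S}S ⇒ {{{{}}{}}{{}}S}S ⇒ {{{{}}{}}{{}}{}}S ⇒ {{{{}}{}}{{}}{}}{}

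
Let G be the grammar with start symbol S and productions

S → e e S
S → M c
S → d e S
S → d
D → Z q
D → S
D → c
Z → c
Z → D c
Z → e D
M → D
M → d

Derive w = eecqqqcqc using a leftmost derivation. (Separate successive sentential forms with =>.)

S=>Mc=>Dc=>Zqc=>Dcqc=>Zqcqc=>eDqcqc=>eZqqcqc=>eeDqqcqc=>eeZqqqcqc=>eecqqqcqc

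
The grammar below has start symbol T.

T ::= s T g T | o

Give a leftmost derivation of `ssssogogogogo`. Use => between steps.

T => sTgT   [T ::= s T g T]
sTgT => ssTgTgT   [T ::= s T g T]
ssTgTgT => sssTgTgTgT   [T ::= s T g T]
sssTgTgTgT => ssssTgTgTgTgT   [T ::= s T g T]
ssssTgTgTgTgT => ssssogTgTgTgT   [T ::= o]
ssssogTgTgTgT => ssssogogTgTgT   [T ::= o]
ssssogogTgTgT => ssssogogogTgT   [T ::= o]
ssssogogogTgT => ssssogogogogT   [T ::= o]
ssssogogogogT => ssssogogogogo   [T ::= o]

T => sTgT => ssTgTgT => sssTgTgTgT => ssssTgTgTgTgT => ssssogTgTgTgT => ssssogogTgTgT => ssssogogogTgT => ssssogogogogT => ssssogogogogo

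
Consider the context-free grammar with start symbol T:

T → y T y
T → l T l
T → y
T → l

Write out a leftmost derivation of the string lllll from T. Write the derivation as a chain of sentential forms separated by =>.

T => lTl   [T → l T l]
lTl => llTll   [T → l T l]
llTll => lllll   [T → l]

T => lTl => llTll => lllll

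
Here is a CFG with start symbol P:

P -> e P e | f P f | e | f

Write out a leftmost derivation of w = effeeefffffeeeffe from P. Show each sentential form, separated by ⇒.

P⇒ePe⇒efPfe⇒effPffe⇒effePeffe⇒effeePeeffe⇒effeeePeeeffe⇒effeeefPfeeeffe⇒effeeeffPffeeeffe⇒effeeefffffeeeffe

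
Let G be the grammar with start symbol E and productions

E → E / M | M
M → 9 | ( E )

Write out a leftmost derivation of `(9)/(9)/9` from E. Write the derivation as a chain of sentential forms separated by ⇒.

E ⇒ E/M ⇒ E/M/M ⇒ M/M/M ⇒ (E)/M/M ⇒ (M)/M/M ⇒ (9)/M/M ⇒ (9)/(E)/M ⇒ (9)/(M)/M ⇒ (9)/(9)/M ⇒ (9)/(9)/9

E ⇒ E/M   [E → E / M]
E/M ⇒ E/M/M   [E → E / M]
E/M/M ⇒ M/M/M   [E → M]
M/M/M ⇒ (E)/M/M   [M → ( E )]
(E)/M/M ⇒ (M)/M/M   [E → M]
(M)/M/M ⇒ (9)/M/M   [M → 9]
(9)/M/M ⇒ (9)/(E)/M   [M → ( E )]
(9)/(E)/M ⇒ (9)/(M)/M   [E → M]
(9)/(M)/M ⇒ (9)/(9)/M   [M → 9]
(9)/(9)/M ⇒ (9)/(9)/9   [M → 9]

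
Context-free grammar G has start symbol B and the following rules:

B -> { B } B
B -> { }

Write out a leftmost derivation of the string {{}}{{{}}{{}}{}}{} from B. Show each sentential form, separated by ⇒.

B ⇒ {B}B   [B -> { B } B]
{B}B ⇒ {{}}B   [B -> { }]
{{}}B ⇒ {{}}{B}B   [B -> { B } B]
{{}}{B}B ⇒ {{}}{{B}B}B   [B -> { B } B]
{{}}{{B}B}B ⇒ {{}}{{{}}B}B   [B -> { }]
{{}}{{{}}B}B ⇒ {{}}{{{}}{B}B}B   [B -> { B } B]
{{}}{{{}}{B}B}B ⇒ {{}}{{{}}{{}}B}B   [B -> { }]
{{}}{{{}}{{}}B}B ⇒ {{}}{{{}}{{}}{}}B   [B -> { }]
{{}}{{{}}{{}}{}}B ⇒ {{}}{{{}}{{}}{}}{}   [B -> { }]

B⇒{B}B⇒{{}}B⇒{{}}{B}B⇒{{}}{{B}B}B⇒{{}}{{{}}B}B⇒{{}}{{{}}{B}B}B⇒{{}}{{{}}{{}}B}B⇒{{}}{{{}}{{}}{}}B⇒{{}}{{{}}{{}}{}}{}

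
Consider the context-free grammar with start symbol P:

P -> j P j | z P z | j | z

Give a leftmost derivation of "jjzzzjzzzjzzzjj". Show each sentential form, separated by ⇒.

P ⇒ jPj ⇒ jjPjj ⇒ jjzPzjj ⇒ jjzzPzzjj ⇒ jjzzzPzzzjj ⇒ jjzzzjPjzzzjj ⇒ jjzzzjzPzjzzzjj ⇒ jjzzzjzzzjzzzjj

P ⇒ jPj   [P -> j P j]
jPj ⇒ jjPjj   [P -> j P j]
jjPjj ⇒ jjzPzjj   [P -> z P z]
jjzPzjj ⇒ jjzzPzzjj   [P -> z P z]
jjzzPzzjj ⇒ jjzzzPzzzjj   [P -> z P z]
jjzzzPzzzjj ⇒ jjzzzjPjzzzjj   [P -> j P j]
jjzzzjPjzzzjj ⇒ jjzzzjzPzjzzzjj   [P -> z P z]
jjzzzjzPzjzzzjj ⇒ jjzzzjzzzjzzzjj   [P -> z]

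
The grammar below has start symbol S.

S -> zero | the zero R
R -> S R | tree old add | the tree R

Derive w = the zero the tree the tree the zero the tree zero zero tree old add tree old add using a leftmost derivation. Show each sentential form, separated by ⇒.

S ⇒ the zero R   [S -> the zero R]
the zero R ⇒ the zero the tree R   [R -> the tree R]
the zero the tree R ⇒ the zero the tree the tree R   [R -> the tree R]
the zero the tree the tree R ⇒ the zero the tree the tree S R   [R -> S R]
the zero the tree the tree S R ⇒ the zero the tree the tree the zero R R   [S -> the zero R]
the zero the tree the tree the zero R R ⇒ the zero the tree the tree the zero the tree R R   [R -> the tree R]
the zero the tree the tree the zero the tree R R ⇒ the zero the tree the tree the zero the tree S R R   [R -> S R]
the zero the tree the tree the zero the tree S R R ⇒ the zero the tree the tree the zero the tree zero R R   [S -> zero]
the zero the tree the tree the zero the tree zero R R ⇒ the zero the tree the tree the zero the tree zero S R R   [R -> S R]
the zero the tree the tree the zero the tree zero S R R ⇒ the zero the tree the tree the zero the tree zero zero R R   [S -> zero]
the zero the tree the tree the zero the tree zero zero R R ⇒ the zero the tree the tree the zero the tree zero zero tree old add R   [R -> tree old add]
the zero the tree the tree the zero the tree zero zero tree old add R ⇒ the zero the tree the tree the zero the tree zero zero tree old add tree old add   [R -> tree old add]

S ⇒ the zero R ⇒ the zero the tree R ⇒ the zero the tree the tree R ⇒ the zero the tree the tree S R ⇒ the zero the tree the tree the zero R R ⇒ the zero the tree the tree the zero the tree R R ⇒ the zero the tree the tree the zero the tree S R R ⇒ the zero the tree the tree the zero the tree zero R R ⇒ the zero the tree the tree the zero the tree zero S R R ⇒ the zero the tree the tree the zero the tree zero zero R R ⇒ the zero the tree the tree the zero the tree zero zero tree old add R ⇒ the zero the tree the tree the zero the tree zero zero tree old add tree old add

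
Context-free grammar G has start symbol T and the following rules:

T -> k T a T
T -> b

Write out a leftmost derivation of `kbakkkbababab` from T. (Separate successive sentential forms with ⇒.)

T ⇒ kTaT ⇒ kbaT ⇒ kbakTaT ⇒ kbakkTaTaT ⇒ kbakkkTaTaTaT ⇒ kbakkkbaTaTaT ⇒ kbakkkbabaTaT ⇒ kbakkkbababaT ⇒ kbakkkbababab

T ⇒ kTaT   [T -> k T a T]
kTaT ⇒ kbaT   [T -> b]
kbaT ⇒ kbakTaT   [T -> k T a T]
kbakTaT ⇒ kbakkTaTaT   [T -> k T a T]
kbakkTaTaT ⇒ kbakkkTaTaTaT   [T -> k T a T]
kbakkkTaTaTaT ⇒ kbakkkbaTaTaT   [T -> b]
kbakkkbaTaTaT ⇒ kbakkkbabaTaT   [T -> b]
kbakkkbabaTaT ⇒ kbakkkbababaT   [T -> b]
kbakkkbababaT ⇒ kbakkkbababab   [T -> b]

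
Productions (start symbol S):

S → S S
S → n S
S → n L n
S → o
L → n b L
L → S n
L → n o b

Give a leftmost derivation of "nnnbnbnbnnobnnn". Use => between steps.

S => nS   [S → n S]
nS => nnLn   [S → n L n]
nnLn => nnnbLn   [L → n b L]
nnnbLn => nnnbnbLn   [L → n b L]
nnnbnbLn => nnnbnbnbLn   [L → n b L]
nnnbnbnbLn => nnnbnbnbSnn   [L → S n]
nnnbnbnbSnn => nnnbnbnbnLnnn   [S → n L n]
nnnbnbnbnLnnn => nnnbnbnbnnobnnn   [L → n o b]

S=>nS=>nnLn=>nnnbLn=>nnnbnbLn=>nnnbnbnbLn=>nnnbnbnbSnn=>nnnbnbnbnLnnn=>nnnbnbnbnnobnnn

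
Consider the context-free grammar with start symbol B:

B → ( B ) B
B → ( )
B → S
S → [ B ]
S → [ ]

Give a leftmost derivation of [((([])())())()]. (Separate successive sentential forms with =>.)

B=>S=>[B]=>[(B)B]=>[((B)B)B]=>[(((B)B)B)B]=>[(((S)B)B)B]=>[((([])B)B)B]=>[((([])())B)B]=>[((([])())())B]=>[((([])())())()]

B => S   [B → S]
S => [B]   [S → [ B ]]
[B] => [(B)B]   [B → ( B ) B]
[(B)B] => [((B)B)B]   [B → ( B ) B]
[((B)B)B] => [(((B)B)B)B]   [B → ( B ) B]
[(((B)B)B)B] => [(((S)B)B)B]   [B → S]
[(((S)B)B)B] => [((([])B)B)B]   [S → [ ]]
[((([])B)B)B] => [((([])())B)B]   [B → ( )]
[((([])())B)B] => [((([])())())B]   [B → ( )]
[((([])())())B] => [((([])())())()]   [B → ( )]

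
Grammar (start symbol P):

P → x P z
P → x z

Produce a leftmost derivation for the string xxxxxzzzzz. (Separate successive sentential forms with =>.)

P => xPz => xxPzz => xxxPzzz => xxxxPzzzz => xxxxxzzzzz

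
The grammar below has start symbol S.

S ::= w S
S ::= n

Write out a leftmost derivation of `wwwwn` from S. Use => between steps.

S => wS => wwS => wwwS => wwwwS => wwwwn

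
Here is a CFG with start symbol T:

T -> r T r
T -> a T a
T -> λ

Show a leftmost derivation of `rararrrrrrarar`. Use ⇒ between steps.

T ⇒ rTr   [T -> r T r]
rTr ⇒ raTar   [T -> a T a]
raTar ⇒ rarTrar   [T -> r T r]
rarTrar ⇒ raraTarar   [T -> a T a]
raraTarar ⇒ rararTrarar   [T -> r T r]
rararTrarar ⇒ rararrTrrarar   [T -> r T r]
rararrTrrarar ⇒ rararrrTrrrarar   [T -> r T r]
rararrrTrrrarar ⇒ rararrrrrrarar   [T -> λ]

T ⇒ rTr ⇒ raTar ⇒ rarTrar ⇒ raraTarar ⇒ rararTrarar ⇒ rararrTrrarar ⇒ rararrrTrrrarar ⇒ rararrrrrrarar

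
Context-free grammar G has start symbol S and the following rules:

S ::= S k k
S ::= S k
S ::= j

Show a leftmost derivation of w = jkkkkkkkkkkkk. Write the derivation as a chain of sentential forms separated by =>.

S => Skk => Skkkk => Skkkkk => Skkkkkkk => Skkkkkkkkk => Skkkkkkkkkk => Skkkkkkkkkkkk => jkkkkkkkkkkkk

S => Skk   [S ::= S k k]
Skk => Skkkk   [S ::= S k k]
Skkkk => Skkkkk   [S ::= S k]
Skkkkk => Skkkkkkk   [S ::= S k k]
Skkkkkkk => Skkkkkkkkk   [S ::= S k k]
Skkkkkkkkk => Skkkkkkkkkk   [S ::= S k]
Skkkkkkkkkk => Skkkkkkkkkkkk   [S ::= S k k]
Skkkkkkkkkkkk => jkkkkkkkkkkkk   [S ::= j]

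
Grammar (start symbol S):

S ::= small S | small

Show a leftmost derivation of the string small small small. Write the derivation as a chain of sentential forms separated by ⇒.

S ⇒ small S   [S ::= small S]
small S ⇒ small small S   [S ::= small S]
small small S ⇒ small small small   [S ::= small]

S ⇒ small S ⇒ small small S ⇒ small small small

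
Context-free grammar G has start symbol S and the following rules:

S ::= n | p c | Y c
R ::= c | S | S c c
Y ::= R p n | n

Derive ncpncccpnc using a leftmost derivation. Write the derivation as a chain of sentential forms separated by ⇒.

S ⇒ Yc   [S ::= Y c]
Yc ⇒ Rpnc   [Y ::= R p n]
Rpnc ⇒ Sccpnc   [R ::= S c c]
Sccpnc ⇒ Ycccpnc   [S ::= Y c]
Ycccpnc ⇒ Rpncccpnc   [Y ::= R p n]
Rpncccpnc ⇒ Spncccpnc   [R ::= S]
Spncccpnc ⇒ Ycpncccpnc   [S ::= Y c]
Ycpncccpnc ⇒ ncpncccpnc   [Y ::= n]

S ⇒ Yc ⇒ Rpnc ⇒ Sccpnc ⇒ Ycccpnc ⇒ Rpncccpnc ⇒ Spncccpnc ⇒ Ycpncccpnc ⇒ ncpncccpnc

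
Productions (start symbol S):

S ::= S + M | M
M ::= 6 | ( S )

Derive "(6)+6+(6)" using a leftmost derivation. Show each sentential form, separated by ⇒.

S ⇒ S+M ⇒ S+M+M ⇒ M+M+M ⇒ (S)+M+M ⇒ (M)+M+M ⇒ (6)+M+M ⇒ (6)+6+M ⇒ (6)+6+(S) ⇒ (6)+6+(M) ⇒ (6)+6+(6)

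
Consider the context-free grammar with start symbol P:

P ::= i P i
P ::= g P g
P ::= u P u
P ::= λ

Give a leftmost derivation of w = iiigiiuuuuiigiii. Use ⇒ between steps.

P ⇒ iPi ⇒ iiPii ⇒ iiiPiii ⇒ iiigPgiii ⇒ iiigiPigiii ⇒ iiigiiPiigiii ⇒ iiigiiuPuiigiii ⇒ iiigiiuuPuuiigiii ⇒ iiigiiuuuuiigiii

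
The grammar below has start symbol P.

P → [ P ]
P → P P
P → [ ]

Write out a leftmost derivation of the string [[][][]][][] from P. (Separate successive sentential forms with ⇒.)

P⇒PP⇒PPP⇒[P]PP⇒[PP]PP⇒[PPP]PP⇒[[]PP]PP⇒[[][]P]PP⇒[[][][]]PP⇒[[][][]][]P⇒[[][][]][][]

P ⇒ PP   [P → P P]
PP ⇒ PPP   [P → P P]
PPP ⇒ [P]PP   [P → [ P ]]
[P]PP ⇒ [PP]PP   [P → P P]
[PP]PP ⇒ [PPP]PP   [P → P P]
[PPP]PP ⇒ [[]PP]PP   [P → [ ]]
[[]PP]PP ⇒ [[][]P]PP   [P → [ ]]
[[][]P]PP ⇒ [[][][]]PP   [P → [ ]]
[[][][]]PP ⇒ [[][][]][]P   [P → [ ]]
[[][][]][]P ⇒ [[][][]][][]   [P → [ ]]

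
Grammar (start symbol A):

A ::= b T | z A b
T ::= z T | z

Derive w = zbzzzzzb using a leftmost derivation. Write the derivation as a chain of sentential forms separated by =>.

A => zAb   [A ::= z A b]
zAb => zbTb   [A ::= b T]
zbTb => zbzTb   [T ::= z T]
zbzTb => zbzzTb   [T ::= z T]
zbzzTb => zbzzzTb   [T ::= z T]
zbzzzTb => zbzzzzTb   [T ::= z T]
zbzzzzTb => zbzzzzzb   [T ::= z]

A=>zAb=>zbTb=>zbzTb=>zbzzTb=>zbzzzTb=>zbzzzzTb=>zbzzzzzb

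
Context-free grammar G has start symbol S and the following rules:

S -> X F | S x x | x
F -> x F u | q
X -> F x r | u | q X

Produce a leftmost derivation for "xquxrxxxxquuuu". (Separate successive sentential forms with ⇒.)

S ⇒ XF   [S -> X F]
XF ⇒ FxrF   [X -> F x r]
FxrF ⇒ xFuxrF   [F -> x F u]
xFuxrF ⇒ xquxrF   [F -> q]
xquxrF ⇒ xquxrxFu   [F -> x F u]
xquxrxFu ⇒ xquxrxxFuu   [F -> x F u]
xquxrxxFuu ⇒ xquxrxxxFuuu   [F -> x F u]
xquxrxxxFuuu ⇒ xquxrxxxxFuuuu   [F -> x F u]
xquxrxxxxFuuuu ⇒ xquxrxxxxquuuu   [F -> q]

S ⇒ XF ⇒ FxrF ⇒ xFuxrF ⇒ xquxrF ⇒ xquxrxFu ⇒ xquxrxxFuu ⇒ xquxrxxxFuuu ⇒ xquxrxxxxFuuuu ⇒ xquxrxxxxquuuu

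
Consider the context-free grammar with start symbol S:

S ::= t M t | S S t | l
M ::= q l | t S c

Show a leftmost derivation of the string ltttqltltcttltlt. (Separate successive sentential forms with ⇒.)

S ⇒ SSt   [S ::= S S t]
SSt ⇒ SStSt   [S ::= S S t]
SStSt ⇒ SStStSt   [S ::= S S t]
SStStSt ⇒ lStStSt   [S ::= l]
lStStSt ⇒ ltMttStSt   [S ::= t M t]
ltMttStSt ⇒ lttScttStSt   [M ::= t S c]
lttScttStSt ⇒ lttSStcttStSt   [S ::= S S t]
lttSStcttStSt ⇒ ltttMtStcttStSt   [S ::= t M t]
ltttMtStcttStSt ⇒ ltttqltStcttStSt   [M ::= q l]
ltttqltStcttStSt ⇒ ltttqltltcttStSt   [S ::= l]
ltttqltltcttStSt ⇒ ltttqltltcttltSt   [S ::= l]
ltttqltltcttltSt ⇒ ltttqltltcttltlt   [S ::= l]

S⇒SSt⇒SStSt⇒SStStSt⇒lStStSt⇒ltMttStSt⇒lttScttStSt⇒lttSStcttStSt⇒ltttMtStcttStSt⇒ltttqltStcttStSt⇒ltttqltltcttStSt⇒ltttqltltcttltSt⇒ltttqltltcttltlt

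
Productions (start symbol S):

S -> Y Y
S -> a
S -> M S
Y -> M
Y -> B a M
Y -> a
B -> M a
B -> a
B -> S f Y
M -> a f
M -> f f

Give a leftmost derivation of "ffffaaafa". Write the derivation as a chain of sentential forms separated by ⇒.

S ⇒ MS   [S -> M S]
MS ⇒ ffS   [M -> f f]
ffS ⇒ ffYY   [S -> Y Y]
ffYY ⇒ ffBaMY   [Y -> B a M]
ffBaMY ⇒ ffMaaMY   [B -> M a]
ffMaaMY ⇒ ffffaaMY   [M -> f f]
ffffaaMY ⇒ ffffaaafY   [M -> a f]
ffffaaafY ⇒ ffffaaafa   [Y -> a]

S ⇒ MS ⇒ ffS ⇒ ffYY ⇒ ffBaMY ⇒ ffMaaMY ⇒ ffffaaMY ⇒ ffffaaafY ⇒ ffffaaafa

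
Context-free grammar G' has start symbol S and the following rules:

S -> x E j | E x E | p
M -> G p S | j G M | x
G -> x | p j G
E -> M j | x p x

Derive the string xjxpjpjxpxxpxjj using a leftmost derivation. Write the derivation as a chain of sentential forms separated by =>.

S => ExE => MjxE => xjxE => xjxMj => xjxGpSj => xjxpjGpSj => xjxpjpjGpSj => xjxpjpjxpSj => xjxpjpjxpxEjj => xjxpjpjxpxxpxjj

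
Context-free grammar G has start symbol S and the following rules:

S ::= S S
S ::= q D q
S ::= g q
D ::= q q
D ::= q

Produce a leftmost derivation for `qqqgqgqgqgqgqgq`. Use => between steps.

S => SS   [S ::= S S]
SS => SSS   [S ::= S S]
SSS => SSSS   [S ::= S S]
SSSS => SSSSS   [S ::= S S]
SSSSS => qDqSSSS   [S ::= q D q]
qDqSSSS => qqqSSSS   [D ::= q]
qqqSSSS => qqqSSSSS   [S ::= S S]
qqqSSSSS => qqqSSSSSS   [S ::= S S]
qqqSSSSSS => qqqgqSSSSS   [S ::= g q]
qqqgqSSSSS => qqqgqgqSSSS   [S ::= g q]
qqqgqgqSSSS => qqqgqgqgqSSS   [S ::= g q]
qqqgqgqgqSSS => qqqgqgqgqgqSS   [S ::= g q]
qqqgqgqgqgqSS => qqqgqgqgqgqgqS   [S ::= g q]
qqqgqgqgqgqgqS => qqqgqgqgqgqgqgq   [S ::= g q]

S => SS => SSS => SSSS => SSSSS => qDqSSSS => qqqSSSS => qqqSSSSS => qqqSSSSSS => qqqgqSSSSS => qqqgqgqSSSS => qqqgqgqgqSSS => qqqgqgqgqgqSS => qqqgqgqgqgqgqS => qqqgqgqgqgqgqgq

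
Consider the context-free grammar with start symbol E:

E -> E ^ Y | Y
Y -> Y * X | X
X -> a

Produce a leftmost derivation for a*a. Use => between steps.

E => Y => Y*X => X*X => a*X => a*a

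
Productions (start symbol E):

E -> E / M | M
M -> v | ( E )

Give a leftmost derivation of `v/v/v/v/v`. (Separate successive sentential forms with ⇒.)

E⇒E/M⇒E/M/M⇒E/M/M/M⇒E/M/M/M/M⇒M/M/M/M/M⇒v/M/M/M/M⇒v/v/M/M/M⇒v/v/v/M/M⇒v/v/v/v/M⇒v/v/v/v/v

E ⇒ E/M   [E -> E / M]
E/M ⇒ E/M/M   [E -> E / M]
E/M/M ⇒ E/M/M/M   [E -> E / M]
E/M/M/M ⇒ E/M/M/M/M   [E -> E / M]
E/M/M/M/M ⇒ M/M/M/M/M   [E -> M]
M/M/M/M/M ⇒ v/M/M/M/M   [M -> v]
v/M/M/M/M ⇒ v/v/M/M/M   [M -> v]
v/v/M/M/M ⇒ v/v/v/M/M   [M -> v]
v/v/v/M/M ⇒ v/v/v/v/M   [M -> v]
v/v/v/v/M ⇒ v/v/v/v/v   [M -> v]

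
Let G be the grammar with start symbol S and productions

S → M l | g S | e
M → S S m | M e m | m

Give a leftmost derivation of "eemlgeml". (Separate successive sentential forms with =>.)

S => Ml => SSml => MlSml => SSmlSml => eSmlSml => eemlSml => eemlgSml => eemlgeml

S => Ml   [S → M l]
Ml => SSml   [M → S S m]
SSml => MlSml   [S → M l]
MlSml => SSmlSml   [M → S S m]
SSmlSml => eSmlSml   [S → e]
eSmlSml => eemlSml   [S → e]
eemlSml => eemlgSml   [S → g S]
eemlgSml => eemlgeml   [S → e]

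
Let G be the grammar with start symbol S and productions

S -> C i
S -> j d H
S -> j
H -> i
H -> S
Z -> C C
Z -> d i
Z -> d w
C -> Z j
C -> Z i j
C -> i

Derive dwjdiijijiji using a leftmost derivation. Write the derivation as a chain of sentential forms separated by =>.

S => Ci => Zji => CCji => ZijCji => CCijCji => ZjCijCji => dwjCijCji => dwjZijijCji => dwjdiijijCji => dwjdiijijiji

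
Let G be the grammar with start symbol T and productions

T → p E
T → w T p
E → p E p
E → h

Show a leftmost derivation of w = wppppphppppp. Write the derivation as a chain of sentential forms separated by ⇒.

T ⇒ wTp   [T → w T p]
wTp ⇒ wpEp   [T → p E]
wpEp ⇒ wppEpp   [E → p E p]
wppEpp ⇒ wpppEppp   [E → p E p]
wpppEppp ⇒ wppppEpppp   [E → p E p]
wppppEpppp ⇒ wpppppEppppp   [E → p E p]
wpppppEppppp ⇒ wppppphppppp   [E → h]

T⇒wTp⇒wpEp⇒wppEpp⇒wpppEppp⇒wppppEpppp⇒wpppppEppppp⇒wppppphppppp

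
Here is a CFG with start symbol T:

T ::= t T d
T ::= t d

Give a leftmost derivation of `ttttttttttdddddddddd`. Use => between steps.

T=>tTd=>ttTdd=>tttTddd=>ttttTdddd=>tttttTddddd=>ttttttTdddddd=>tttttttTddddddd=>ttttttttTdddddddd=>tttttttttTddddddddd=>ttttttttttdddddddddd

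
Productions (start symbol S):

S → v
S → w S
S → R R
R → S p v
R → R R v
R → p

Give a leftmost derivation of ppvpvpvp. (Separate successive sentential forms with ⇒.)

S ⇒ RR   [S → R R]
RR ⇒ RRvR   [R → R R v]
RRvR ⇒ RRvRvR   [R → R R v]
RRvRvR ⇒ RRvRvRvR   [R → R R v]
RRvRvRvR ⇒ pRvRvRvR   [R → p]
pRvRvRvR ⇒ ppvRvRvR   [R → p]
ppvRvRvR ⇒ ppvpvRvR   [R → p]
ppvpvRvR ⇒ ppvpvpvR   [R → p]
ppvpvpvR ⇒ ppvpvpvp   [R → p]

S⇒RR⇒RRvR⇒RRvRvR⇒RRvRvRvR⇒pRvRvRvR⇒ppvRvRvR⇒ppvpvRvR⇒ppvpvpvR⇒ppvpvpvp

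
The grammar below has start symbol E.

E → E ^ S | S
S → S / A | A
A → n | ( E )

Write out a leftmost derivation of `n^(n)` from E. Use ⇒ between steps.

E ⇒ E^S ⇒ S^S ⇒ A^S ⇒ n^S ⇒ n^A ⇒ n^(E) ⇒ n^(S) ⇒ n^(A) ⇒ n^(n)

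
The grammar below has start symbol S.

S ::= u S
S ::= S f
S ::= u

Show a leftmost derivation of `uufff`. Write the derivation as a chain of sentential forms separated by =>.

S => uS   [S ::= u S]
uS => uSf   [S ::= S f]
uSf => uSff   [S ::= S f]
uSff => uSfff   [S ::= S f]
uSfff => uufff   [S ::= u]

S=>uS=>uSf=>uSff=>uSfff=>uufff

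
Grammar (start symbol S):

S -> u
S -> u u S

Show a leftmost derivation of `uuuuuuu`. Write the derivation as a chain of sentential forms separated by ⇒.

S ⇒ uuS   [S -> u u S]
uuS ⇒ uuuuS   [S -> u u S]
uuuuS ⇒ uuuuuuS   [S -> u u S]
uuuuuuS ⇒ uuuuuuu   [S -> u]

S⇒uuS⇒uuuuS⇒uuuuuuS⇒uuuuuuu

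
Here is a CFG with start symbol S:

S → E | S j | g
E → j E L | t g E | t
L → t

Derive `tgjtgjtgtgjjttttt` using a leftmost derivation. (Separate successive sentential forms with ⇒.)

S ⇒ E ⇒ tgE ⇒ tgjEL ⇒ tgjtgEL ⇒ tgjtgjELL ⇒ tgjtgjtgELL ⇒ tgjtgjtgtgELL ⇒ tgjtgjtgtgjELLL ⇒ tgjtgjtgtgjjELLLL ⇒ tgjtgjtgtgjjtLLLL ⇒ tgjtgjtgtgjjttLLL ⇒ tgjtgjtgtgjjtttLL ⇒ tgjtgjtgtgjjttttL ⇒ tgjtgjtgtgjjttttt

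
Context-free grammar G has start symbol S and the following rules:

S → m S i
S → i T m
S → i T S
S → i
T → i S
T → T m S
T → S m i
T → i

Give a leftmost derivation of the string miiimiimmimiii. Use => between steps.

S => mSi => miTSi => miTmSSi => miTmSmSSi => miTmSmSmSSi => miiSmSmSmSSi => miiimSmSmSSi => miiimiTmmSmSSi => miiimiimmSmSSi => miiimiimmimSSi => miiimiimmimiSi => miiimiimmimiii

S => mSi   [S → m S i]
mSi => miTSi   [S → i T S]
miTSi => miTmSSi   [T → T m S]
miTmSSi => miTmSmSSi   [T → T m S]
miTmSmSSi => miTmSmSmSSi   [T → T m S]
miTmSmSmSSi => miiSmSmSmSSi   [T → i S]
miiSmSmSmSSi => miiimSmSmSSi   [S → i]
miiimSmSmSSi => miiimiTmmSmSSi   [S → i T m]
miiimiTmmSmSSi => miiimiimmSmSSi   [T → i]
miiimiimmSmSSi => miiimiimmimSSi   [S → i]
miiimiimmimSSi => miiimiimmimiSi   [S → i]
miiimiimmimiSi => miiimiimmimiii   [S → i]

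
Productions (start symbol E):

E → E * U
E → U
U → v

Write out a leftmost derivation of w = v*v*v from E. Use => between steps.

E => E*U   [E → E * U]
E*U => E*U*U   [E → E * U]
E*U*U => U*U*U   [E → U]
U*U*U => v*U*U   [U → v]
v*U*U => v*v*U   [U → v]
v*v*U => v*v*v   [U → v]

E=>E*U=>E*U*U=>U*U*U=>v*U*U=>v*v*U=>v*v*v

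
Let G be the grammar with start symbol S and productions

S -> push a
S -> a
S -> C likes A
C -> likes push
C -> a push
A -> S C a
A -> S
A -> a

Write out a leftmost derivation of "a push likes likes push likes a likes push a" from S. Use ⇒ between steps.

S ⇒ C likes A ⇒ a push likes A ⇒ a push likes S C a ⇒ a push likes C likes A C a ⇒ a push likes likes push likes A C a ⇒ a push likes likes push likes a C a ⇒ a push likes likes push likes a likes push a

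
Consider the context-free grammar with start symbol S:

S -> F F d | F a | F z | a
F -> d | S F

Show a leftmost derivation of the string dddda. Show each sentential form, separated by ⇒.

S ⇒ Fa ⇒ SFa ⇒ FFdFa ⇒ dFdFa ⇒ dddFa ⇒ dddda

S ⇒ Fa   [S -> F a]
Fa ⇒ SFa   [F -> S F]
SFa ⇒ FFdFa   [S -> F F d]
FFdFa ⇒ dFdFa   [F -> d]
dFdFa ⇒ dddFa   [F -> d]
dddFa ⇒ dddda   [F -> d]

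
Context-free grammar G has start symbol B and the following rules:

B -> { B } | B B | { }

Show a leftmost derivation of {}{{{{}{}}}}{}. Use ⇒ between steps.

B ⇒ BB   [B -> B B]
BB ⇒ {}B   [B -> { }]
{}B ⇒ {}BB   [B -> B B]
{}BB ⇒ {}{B}B   [B -> { B }]
{}{B}B ⇒ {}{{B}}B   [B -> { B }]
{}{{B}}B ⇒ {}{{{B}}}B   [B -> { B }]
{}{{{B}}}B ⇒ {}{{{BB}}}B   [B -> B B]
{}{{{BB}}}B ⇒ {}{{{{}B}}}B   [B -> { }]
{}{{{{}B}}}B ⇒ {}{{{{}{}}}}B   [B -> { }]
{}{{{{}{}}}}B ⇒ {}{{{{}{}}}}{}   [B -> { }]

B ⇒ BB ⇒ {}B ⇒ {}BB ⇒ {}{B}B ⇒ {}{{B}}B ⇒ {}{{{B}}}B ⇒ {}{{{BB}}}B ⇒ {}{{{{}B}}}B ⇒ {}{{{{}{}}}}B ⇒ {}{{{{}{}}}}{}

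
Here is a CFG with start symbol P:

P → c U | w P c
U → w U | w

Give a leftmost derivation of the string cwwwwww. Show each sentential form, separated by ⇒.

P ⇒ cU ⇒ cwU ⇒ cwwU ⇒ cwwwU ⇒ cwwwwU ⇒ cwwwwwU ⇒ cwwwwww

P ⇒ cU   [P → c U]
cU ⇒ cwU   [U → w U]
cwU ⇒ cwwU   [U → w U]
cwwU ⇒ cwwwU   [U → w U]
cwwwU ⇒ cwwwwU   [U → w U]
cwwwwU ⇒ cwwwwwU   [U → w U]
cwwwwwU ⇒ cwwwwww   [U → w]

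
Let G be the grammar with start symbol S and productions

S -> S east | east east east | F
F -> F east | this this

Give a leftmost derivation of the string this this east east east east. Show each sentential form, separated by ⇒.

S ⇒ S east   [S -> S east]
S east ⇒ F east   [S -> F]
F east ⇒ F east east   [F -> F east]
F east east ⇒ F east east east   [F -> F east]
F east east east ⇒ F east east east east   [F -> F east]
F east east east east ⇒ this this east east east east   [F -> this this]

S ⇒ S east ⇒ F east ⇒ F east east ⇒ F east east east ⇒ F east east east east ⇒ this this east east east east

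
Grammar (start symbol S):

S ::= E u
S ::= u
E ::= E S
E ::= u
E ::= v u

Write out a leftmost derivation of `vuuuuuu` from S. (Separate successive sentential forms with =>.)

S => Eu   [S ::= E u]
Eu => ESu   [E ::= E S]
ESu => ESSu   [E ::= E S]
ESSu => ESSSu   [E ::= E S]
ESSSu => ESSSSu   [E ::= E S]
ESSSSu => vuSSSSu   [E ::= v u]
vuSSSSu => vuuSSSu   [S ::= u]
vuuSSSu => vuuuSSu   [S ::= u]
vuuuSSu => vuuuuSu   [S ::= u]
vuuuuSu => vuuuuuu   [S ::= u]

S => Eu => ESu => ESSu => ESSSu => ESSSSu => vuSSSSu => vuuSSSu => vuuuSSu => vuuuuSu => vuuuuuu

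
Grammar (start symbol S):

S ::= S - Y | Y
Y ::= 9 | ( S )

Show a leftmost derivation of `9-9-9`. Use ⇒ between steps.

S ⇒ S-Y ⇒ S-Y-Y ⇒ Y-Y-Y ⇒ 9-Y-Y ⇒ 9-9-Y ⇒ 9-9-9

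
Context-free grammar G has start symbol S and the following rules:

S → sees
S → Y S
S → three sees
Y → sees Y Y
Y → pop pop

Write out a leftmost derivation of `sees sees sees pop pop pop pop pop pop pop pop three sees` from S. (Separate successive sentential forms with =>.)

S => Y S => sees Y Y S => sees sees Y Y Y S => sees sees sees Y Y Y Y S => sees sees sees pop pop Y Y Y S => sees sees sees pop pop pop pop Y Y S => sees sees sees pop pop pop pop pop pop Y S => sees sees sees pop pop pop pop pop pop pop pop S => sees sees sees pop pop pop pop pop pop pop pop three sees

S => Y S   [S → Y S]
Y S => sees Y Y S   [Y → sees Y Y]
sees Y Y S => sees sees Y Y Y S   [Y → sees Y Y]
sees sees Y Y Y S => sees sees sees Y Y Y Y S   [Y → sees Y Y]
sees sees sees Y Y Y Y S => sees sees sees pop pop Y Y Y S   [Y → pop pop]
sees sees sees pop pop Y Y Y S => sees sees sees pop pop pop pop Y Y S   [Y → pop pop]
sees sees sees pop pop pop pop Y Y S => sees sees sees pop pop pop pop pop pop Y S   [Y → pop pop]
sees sees sees pop pop pop pop pop pop Y S => sees sees sees pop pop pop pop pop pop pop pop S   [Y → pop pop]
sees sees sees pop pop pop pop pop pop pop pop S => sees sees sees pop pop pop pop pop pop pop pop three sees   [S → three sees]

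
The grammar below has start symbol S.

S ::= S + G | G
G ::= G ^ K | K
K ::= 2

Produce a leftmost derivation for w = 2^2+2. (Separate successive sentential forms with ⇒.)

S ⇒ S+G ⇒ G+G ⇒ G^K+G ⇒ K^K+G ⇒ 2^K+G ⇒ 2^2+G ⇒ 2^2+K ⇒ 2^2+2

S ⇒ S+G   [S ::= S + G]
S+G ⇒ G+G   [S ::= G]
G+G ⇒ G^K+G   [G ::= G ^ K]
G^K+G ⇒ K^K+G   [G ::= K]
K^K+G ⇒ 2^K+G   [K ::= 2]
2^K+G ⇒ 2^2+G   [K ::= 2]
2^2+G ⇒ 2^2+K   [G ::= K]
2^2+K ⇒ 2^2+2   [K ::= 2]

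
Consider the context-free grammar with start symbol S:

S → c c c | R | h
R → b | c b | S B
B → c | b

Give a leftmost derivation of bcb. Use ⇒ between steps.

S⇒R⇒SB⇒RB⇒SBB⇒RBB⇒bBB⇒bcB⇒bcb

S ⇒ R   [S → R]
R ⇒ SB   [R → S B]
SB ⇒ RB   [S → R]
RB ⇒ SBB   [R → S B]
SBB ⇒ RBB   [S → R]
RBB ⇒ bBB   [R → b]
bBB ⇒ bcB   [B → c]
bcB ⇒ bcb   [B → b]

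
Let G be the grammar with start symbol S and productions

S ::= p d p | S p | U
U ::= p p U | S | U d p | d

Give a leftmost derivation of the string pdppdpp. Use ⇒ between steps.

S ⇒ Sp ⇒ Up ⇒ Udpp ⇒ Sdpp ⇒ Spdpp ⇒ pdppdpp

S ⇒ Sp   [S ::= S p]
Sp ⇒ Up   [S ::= U]
Up ⇒ Udpp   [U ::= U d p]
Udpp ⇒ Sdpp   [U ::= S]
Sdpp ⇒ Spdpp   [S ::= S p]
Spdpp ⇒ pdppdpp   [S ::= p d p]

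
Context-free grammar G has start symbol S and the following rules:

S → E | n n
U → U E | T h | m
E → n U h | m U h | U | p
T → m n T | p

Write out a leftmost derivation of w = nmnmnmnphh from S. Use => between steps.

S => E   [S → E]
E => nUh   [E → n U h]
nUh => nThh   [U → T h]
nThh => nmnThh   [T → m n T]
nmnThh => nmnmnThh   [T → m n T]
nmnmnThh => nmnmnmnThh   [T → m n T]
nmnmnmnThh => nmnmnmnphh   [T → p]

S=>E=>nUh=>nThh=>nmnThh=>nmnmnThh=>nmnmnmnThh=>nmnmnmnphh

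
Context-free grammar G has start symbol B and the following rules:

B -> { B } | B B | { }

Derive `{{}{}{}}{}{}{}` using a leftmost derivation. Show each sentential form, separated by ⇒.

B ⇒ BB ⇒ BBB ⇒ BBBB ⇒ {B}BBB ⇒ {BB}BBB ⇒ {BBB}BBB ⇒ {{}BB}BBB ⇒ {{}{}B}BBB ⇒ {{}{}{}}BBB ⇒ {{}{}{}}{}BB ⇒ {{}{}{}}{}{}B ⇒ {{}{}{}}{}{}{}

B ⇒ BB   [B -> B B]
BB ⇒ BBB   [B -> B B]
BBB ⇒ BBBB   [B -> B B]
BBBB ⇒ {B}BBB   [B -> { B }]
{B}BBB ⇒ {BB}BBB   [B -> B B]
{BB}BBB ⇒ {BBB}BBB   [B -> B B]
{BBB}BBB ⇒ {{}BB}BBB   [B -> { }]
{{}BB}BBB ⇒ {{}{}B}BBB   [B -> { }]
{{}{}B}BBB ⇒ {{}{}{}}BBB   [B -> { }]
{{}{}{}}BBB ⇒ {{}{}{}}{}BB   [B -> { }]
{{}{}{}}{}BB ⇒ {{}{}{}}{}{}B   [B -> { }]
{{}{}{}}{}{}B ⇒ {{}{}{}}{}{}{}   [B -> { }]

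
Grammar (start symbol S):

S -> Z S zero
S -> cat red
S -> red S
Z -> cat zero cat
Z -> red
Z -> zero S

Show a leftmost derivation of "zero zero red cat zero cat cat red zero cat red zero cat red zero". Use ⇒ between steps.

S ⇒ Z S zero   [S -> Z S zero]
Z S zero ⇒ zero S S zero   [Z -> zero S]
zero S S zero ⇒ zero Z S zero S zero   [S -> Z S zero]
zero Z S zero S zero ⇒ zero zero S S zero S zero   [Z -> zero S]
zero zero S S zero S zero ⇒ zero zero red S S zero S zero   [S -> red S]
zero zero red S S zero S zero ⇒ zero zero red Z S zero S zero S zero   [S -> Z S zero]
zero zero red Z S zero S zero S zero ⇒ zero zero red cat zero cat S zero S zero S zero   [Z -> cat zero cat]
zero zero red cat zero cat S zero S zero S zero ⇒ zero zero red cat zero cat cat red zero S zero S zero   [S -> cat red]
zero zero red cat zero cat cat red zero S zero S zero ⇒ zero zero red cat zero cat cat red zero cat red zero S zero   [S -> cat red]
zero zero red cat zero cat cat red zero cat red zero S zero ⇒ zero zero red cat zero cat cat red zero cat red zero cat red zero   [S -> cat red]

S ⇒ Z S zero ⇒ zero S S zero ⇒ zero Z S zero S zero ⇒ zero zero S S zero S zero ⇒ zero zero red S S zero S zero ⇒ zero zero red Z S zero S zero S zero ⇒ zero zero red cat zero cat S zero S zero S zero ⇒ zero zero red cat zero cat cat red zero S zero S zero ⇒ zero zero red cat zero cat cat red zero cat red zero S zero ⇒ zero zero red cat zero cat cat red zero cat red zero cat red zero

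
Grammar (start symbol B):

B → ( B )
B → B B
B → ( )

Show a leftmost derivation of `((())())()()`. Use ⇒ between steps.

B ⇒ BB   [B → B B]
BB ⇒ BBB   [B → B B]
BBB ⇒ (B)BB   [B → ( B )]
(B)BB ⇒ (BB)BB   [B → B B]
(BB)BB ⇒ ((B)B)BB   [B → ( B )]
((B)B)BB ⇒ ((())B)BB   [B → ( )]
((())B)BB ⇒ ((())())BB   [B → ( )]
((())())BB ⇒ ((())())()B   [B → ( )]
((())())()B ⇒ ((())())()()   [B → ( )]

B ⇒ BB ⇒ BBB ⇒ (B)BB ⇒ (BB)BB ⇒ ((B)B)BB ⇒ ((())B)BB ⇒ ((())())BB ⇒ ((())())()B ⇒ ((())())()()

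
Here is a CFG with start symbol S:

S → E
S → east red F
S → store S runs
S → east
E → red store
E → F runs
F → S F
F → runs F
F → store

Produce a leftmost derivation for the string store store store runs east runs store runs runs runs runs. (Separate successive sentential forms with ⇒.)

S ⇒ store S runs ⇒ store store S runs runs ⇒ store store store S runs runs runs ⇒ store store store E runs runs runs ⇒ store store store F runs runs runs runs ⇒ store store store runs F runs runs runs runs ⇒ store store store runs S F runs runs runs runs ⇒ store store store runs east F runs runs runs runs ⇒ store store store runs east runs F runs runs runs runs ⇒ store store store runs east runs store runs runs runs runs

S ⇒ store S runs   [S → store S runs]
store S runs ⇒ store store S runs runs   [S → store S runs]
store store S runs runs ⇒ store store store S runs runs runs   [S → store S runs]
store store store S runs runs runs ⇒ store store store E runs runs runs   [S → E]
store store store E runs runs runs ⇒ store store store F runs runs runs runs   [E → F runs]
store store store F runs runs runs runs ⇒ store store store runs F runs runs runs runs   [F → runs F]
store store store runs F runs runs runs runs ⇒ store store store runs S F runs runs runs runs   [F → S F]
store store store runs S F runs runs runs runs ⇒ store store store runs east F runs runs runs runs   [S → east]
store store store runs east F runs runs runs runs ⇒ store store store runs east runs F runs runs runs runs   [F → runs F]
store store store runs east runs F runs runs runs runs ⇒ store store store runs east runs store runs runs runs runs   [F → store]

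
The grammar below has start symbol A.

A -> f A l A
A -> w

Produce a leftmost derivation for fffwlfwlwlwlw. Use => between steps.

A => fAlA   [A -> f A l A]
fAlA => ffAlAlA   [A -> f A l A]
ffAlAlA => fffAlAlAlA   [A -> f A l A]
fffAlAlAlA => fffwlAlAlA   [A -> w]
fffwlAlAlA => fffwlfAlAlAlA   [A -> f A l A]
fffwlfAlAlAlA => fffwlfwlAlAlA   [A -> w]
fffwlfwlAlAlA => fffwlfwlwlAlA   [A -> w]
fffwlfwlwlAlA => fffwlfwlwlwlA   [A -> w]
fffwlfwlwlwlA => fffwlfwlwlwlw   [A -> w]

A=>fAlA=>ffAlAlA=>fffAlAlAlA=>fffwlAlAlA=>fffwlfAlAlAlA=>fffwlfwlAlAlA=>fffwlfwlwlAlA=>fffwlfwlwlwlA=>fffwlfwlwlwlw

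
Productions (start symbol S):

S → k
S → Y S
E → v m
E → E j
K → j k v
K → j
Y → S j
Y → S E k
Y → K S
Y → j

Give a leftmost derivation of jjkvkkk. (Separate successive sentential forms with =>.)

S => YS   [S → Y S]
YS => KSS   [Y → K S]
KSS => jSS   [K → j]
jSS => jYSS   [S → Y S]
jYSS => jKSSS   [Y → K S]
jKSSS => jjkvSSS   [K → j k v]
jjkvSSS => jjkvkSS   [S → k]
jjkvkSS => jjkvkkS   [S → k]
jjkvkkS => jjkvkkk   [S → k]

S => YS => KSS => jSS => jYSS => jKSSS => jjkvSSS => jjkvkSS => jjkvkkS => jjkvkkk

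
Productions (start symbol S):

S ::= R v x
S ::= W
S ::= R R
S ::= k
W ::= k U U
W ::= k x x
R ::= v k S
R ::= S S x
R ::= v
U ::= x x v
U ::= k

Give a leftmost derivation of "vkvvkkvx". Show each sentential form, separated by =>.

S => Rvx   [S ::= R v x]
Rvx => vkSvx   [R ::= v k S]
vkSvx => vkRRvx   [S ::= R R]
vkRRvx => vkvRvx   [R ::= v]
vkvRvx => vkvvkSvx   [R ::= v k S]
vkvvkSvx => vkvvkkvx   [S ::= k]

S => Rvx => vkSvx => vkRRvx => vkvRvx => vkvvkSvx => vkvvkkvx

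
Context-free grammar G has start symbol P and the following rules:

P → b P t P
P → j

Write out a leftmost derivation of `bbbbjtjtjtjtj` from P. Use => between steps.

P => bPtP   [P → b P t P]
bPtP => bbPtPtP   [P → b P t P]
bbPtPtP => bbbPtPtPtP   [P → b P t P]
bbbPtPtPtP => bbbbPtPtPtPtP   [P → b P t P]
bbbbPtPtPtPtP => bbbbjtPtPtPtP   [P → j]
bbbbjtPtPtPtP => bbbbjtjtPtPtP   [P → j]
bbbbjtjtPtPtP => bbbbjtjtjtPtP   [P → j]
bbbbjtjtjtPtP => bbbbjtjtjtjtP   [P → j]
bbbbjtjtjtjtP => bbbbjtjtjtjtj   [P → j]

P=>bPtP=>bbPtPtP=>bbbPtPtPtP=>bbbbPtPtPtPtP=>bbbbjtPtPtPtP=>bbbbjtjtPtPtP=>bbbbjtjtjtPtP=>bbbbjtjtjtjtP=>bbbbjtjtjtjtj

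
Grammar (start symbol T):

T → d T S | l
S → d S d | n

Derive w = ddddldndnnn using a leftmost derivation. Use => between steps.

T => dTS   [T → d T S]
dTS => ddTSS   [T → d T S]
ddTSS => dddTSSS   [T → d T S]
dddTSSS => ddddTSSSS   [T → d T S]
ddddTSSSS => ddddlSSSS   [T → l]
ddddlSSSS => ddddldSdSSS   [S → d S d]
ddddldSdSSS => ddddldndSSS   [S → n]
ddddldndSSS => ddddldndnSS   [S → n]
ddddldndnSS => ddddldndnnS   [S → n]
ddddldndnnS => ddddldndnnn   [S → n]

T => dTS => ddTSS => dddTSSS => ddddTSSSS => ddddlSSSS => ddddldSdSSS => ddddldndSSS => ddddldndnSS => ddddldndnnS => ddddldndnnn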